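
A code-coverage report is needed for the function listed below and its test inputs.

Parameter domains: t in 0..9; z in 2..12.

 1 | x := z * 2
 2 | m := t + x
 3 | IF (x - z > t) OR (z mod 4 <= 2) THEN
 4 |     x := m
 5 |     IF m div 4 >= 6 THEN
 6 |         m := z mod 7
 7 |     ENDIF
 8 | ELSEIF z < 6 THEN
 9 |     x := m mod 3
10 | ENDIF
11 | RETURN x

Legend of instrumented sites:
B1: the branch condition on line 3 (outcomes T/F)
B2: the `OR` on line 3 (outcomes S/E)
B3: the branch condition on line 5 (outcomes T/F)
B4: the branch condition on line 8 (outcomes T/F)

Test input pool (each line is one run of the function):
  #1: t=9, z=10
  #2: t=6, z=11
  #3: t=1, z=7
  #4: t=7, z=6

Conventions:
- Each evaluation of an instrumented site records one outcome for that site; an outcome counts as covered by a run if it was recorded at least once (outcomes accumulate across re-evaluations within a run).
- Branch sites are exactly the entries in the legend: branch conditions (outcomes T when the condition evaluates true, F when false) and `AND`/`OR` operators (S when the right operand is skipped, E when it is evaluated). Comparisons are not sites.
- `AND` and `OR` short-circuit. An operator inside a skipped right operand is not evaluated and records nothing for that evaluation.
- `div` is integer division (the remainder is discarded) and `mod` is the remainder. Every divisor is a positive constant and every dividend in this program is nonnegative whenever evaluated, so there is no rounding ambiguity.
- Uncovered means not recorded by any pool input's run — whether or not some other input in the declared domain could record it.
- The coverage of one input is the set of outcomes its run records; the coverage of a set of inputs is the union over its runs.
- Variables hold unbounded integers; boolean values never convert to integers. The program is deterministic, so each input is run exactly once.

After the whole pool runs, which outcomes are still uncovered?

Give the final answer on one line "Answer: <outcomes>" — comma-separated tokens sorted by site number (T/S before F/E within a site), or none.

input #1 (t=9, z=10): events B2->S, B1->T, B3->T; covers B1=T, B2=S, B3=T
input #2 (t=6, z=11): events B2->S, B1->T, B3->T; covers B1=T, B2=S, B3=T
input #3 (t=1, z=7): events B2->S, B1->T, B3->F; covers B1=T, B2=S, B3=F
input #4 (t=7, z=6): events B2->E, B1->T, B3->F; covers B1=T, B2=E, B3=F
union over the pool: B1=T, B2=S, B2=E, B3=T, B3=F
uncovered (3 of 8): B1=F, B4=T, B4=F

Answer: B1=F, B4=T, B4=F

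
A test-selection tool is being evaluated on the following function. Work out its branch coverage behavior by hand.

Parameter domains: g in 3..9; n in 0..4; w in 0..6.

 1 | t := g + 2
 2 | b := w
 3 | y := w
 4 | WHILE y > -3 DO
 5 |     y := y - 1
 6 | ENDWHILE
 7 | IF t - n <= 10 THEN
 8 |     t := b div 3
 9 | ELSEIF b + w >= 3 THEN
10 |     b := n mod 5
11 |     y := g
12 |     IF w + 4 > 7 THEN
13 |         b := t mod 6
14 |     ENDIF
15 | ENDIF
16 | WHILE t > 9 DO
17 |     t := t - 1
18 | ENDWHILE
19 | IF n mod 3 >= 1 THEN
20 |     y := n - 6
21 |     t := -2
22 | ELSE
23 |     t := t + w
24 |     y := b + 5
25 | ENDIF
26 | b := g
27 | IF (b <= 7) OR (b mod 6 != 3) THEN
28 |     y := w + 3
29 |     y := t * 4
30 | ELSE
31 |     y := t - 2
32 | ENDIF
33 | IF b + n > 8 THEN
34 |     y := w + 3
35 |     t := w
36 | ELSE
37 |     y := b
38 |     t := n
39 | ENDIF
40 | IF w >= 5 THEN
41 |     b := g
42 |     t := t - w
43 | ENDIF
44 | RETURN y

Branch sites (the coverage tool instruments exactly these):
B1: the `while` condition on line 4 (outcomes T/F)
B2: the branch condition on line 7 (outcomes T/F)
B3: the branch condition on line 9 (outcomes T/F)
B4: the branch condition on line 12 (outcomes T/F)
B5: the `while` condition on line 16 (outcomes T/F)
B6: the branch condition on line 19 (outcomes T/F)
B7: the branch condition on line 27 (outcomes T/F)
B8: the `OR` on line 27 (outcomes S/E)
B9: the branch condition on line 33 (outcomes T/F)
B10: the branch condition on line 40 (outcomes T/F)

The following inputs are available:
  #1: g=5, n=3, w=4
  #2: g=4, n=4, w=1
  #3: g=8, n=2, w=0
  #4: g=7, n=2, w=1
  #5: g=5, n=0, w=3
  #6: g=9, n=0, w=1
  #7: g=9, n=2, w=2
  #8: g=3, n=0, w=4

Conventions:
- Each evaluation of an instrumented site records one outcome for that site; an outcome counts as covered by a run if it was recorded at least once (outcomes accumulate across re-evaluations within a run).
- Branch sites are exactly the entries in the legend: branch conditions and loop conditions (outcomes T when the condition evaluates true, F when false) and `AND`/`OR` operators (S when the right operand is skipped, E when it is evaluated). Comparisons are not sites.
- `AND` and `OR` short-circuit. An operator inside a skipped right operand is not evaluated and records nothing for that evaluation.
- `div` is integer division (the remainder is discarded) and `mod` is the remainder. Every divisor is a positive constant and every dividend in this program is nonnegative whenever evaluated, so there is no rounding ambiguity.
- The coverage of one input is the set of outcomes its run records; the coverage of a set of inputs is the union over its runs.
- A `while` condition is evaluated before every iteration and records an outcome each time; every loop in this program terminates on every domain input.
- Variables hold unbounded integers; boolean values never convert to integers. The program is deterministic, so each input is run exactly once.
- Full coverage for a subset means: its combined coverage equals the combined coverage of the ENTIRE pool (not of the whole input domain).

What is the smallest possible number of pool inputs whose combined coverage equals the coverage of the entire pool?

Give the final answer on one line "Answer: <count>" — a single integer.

input #1, g=5, n=3, w=4: events B1->T, B1->T, B1->T, B1->T, B1->T, B1->T, B1->T, B1->F, B2->T, B5->F, B6->F, B8->S, B7->T, B9->F, ...; outcomes B1=T, B1=F, B2=T, B5=F, B6=F, B7=T, B8=S, B9=F, B10=F
input #2, g=4, n=4, w=1: events B1->T, B1->T, B1->T, B1->T, B1->F, B2->T, B5->F, B6->T, B8->S, B7->T, B9->F, B10->F; outcomes B1=T, B1=F, B2=T, B5=F, B6=T, B7=T, B8=S, B9=F, B10=F
input #3, g=8, n=2, w=0: events B1->T, B1->T, B1->T, B1->F, B2->T, B5->F, B6->T, B8->E, B7->T, B9->T, B10->F; outcomes B1=T, B1=F, B2=T, B5=F, B6=T, B7=T, B8=E, B9=T, B10=F
input #4, g=7, n=2, w=1: events B1->T, B1->T, B1->T, B1->T, B1->F, B2->T, B5->F, B6->T, B8->S, B7->T, B9->T, B10->F; outcomes B1=T, B1=F, B2=T, B5=F, B6=T, B7=T, B8=S, B9=T, B10=F
input #5, g=5, n=0, w=3: events B1->T, B1->T, B1->T, B1->T, B1->T, B1->T, B1->F, B2->T, B5->F, B6->F, B8->S, B7->T, B9->F, B10->F; outcomes B1=T, B1=F, B2=T, B5=F, B6=F, B7=T, B8=S, B9=F, B10=F
input #6, g=9, n=0, w=1: events B1->T, B1->T, B1->T, B1->T, B1->F, B2->F, B3->F, B5->T, B5->T, B5->F, B6->F, B8->E, B7->F, B9->T, ...; outcomes B1=T, B1=F, B2=F, B3=F, B5=T, B5=F, B6=F, B7=F, B8=E, B9=T, B10=F
input #7, g=9, n=2, w=2: events B1->T, B1->T, B1->T, B1->T, B1->T, B1->F, B2->T, B5->F, B6->T, B8->E, B7->F, B9->T, B10->F; outcomes B1=T, B1=F, B2=T, B5=F, B6=T, B7=F, B8=E, B9=T, B10=F
input #8, g=3, n=0, w=4: events B1->T, B1->T, B1->T, B1->T, B1->T, B1->T, B1->T, B1->F, B2->T, B5->F, B6->F, B8->S, B7->T, B9->F, ...; outcomes B1=T, B1=F, B2=T, B5=F, B6=F, B7=T, B8=S, B9=F, B10=F
pool-wide coverage (16 outcomes): B1=T, B1=F, B2=T, B2=F, B3=F, B5=T, B5=F, B6=T, B6=F, B7=T, B7=F, B8=S, B8=E, B9=T, B9=F, B10=F
no size-1 subset reaches all 16 outcomes (best union: 11/16)
at size 2, {2, 6} reaches all 16 outcomes; every lexicographically earlier size-2 subset fails

Answer: 2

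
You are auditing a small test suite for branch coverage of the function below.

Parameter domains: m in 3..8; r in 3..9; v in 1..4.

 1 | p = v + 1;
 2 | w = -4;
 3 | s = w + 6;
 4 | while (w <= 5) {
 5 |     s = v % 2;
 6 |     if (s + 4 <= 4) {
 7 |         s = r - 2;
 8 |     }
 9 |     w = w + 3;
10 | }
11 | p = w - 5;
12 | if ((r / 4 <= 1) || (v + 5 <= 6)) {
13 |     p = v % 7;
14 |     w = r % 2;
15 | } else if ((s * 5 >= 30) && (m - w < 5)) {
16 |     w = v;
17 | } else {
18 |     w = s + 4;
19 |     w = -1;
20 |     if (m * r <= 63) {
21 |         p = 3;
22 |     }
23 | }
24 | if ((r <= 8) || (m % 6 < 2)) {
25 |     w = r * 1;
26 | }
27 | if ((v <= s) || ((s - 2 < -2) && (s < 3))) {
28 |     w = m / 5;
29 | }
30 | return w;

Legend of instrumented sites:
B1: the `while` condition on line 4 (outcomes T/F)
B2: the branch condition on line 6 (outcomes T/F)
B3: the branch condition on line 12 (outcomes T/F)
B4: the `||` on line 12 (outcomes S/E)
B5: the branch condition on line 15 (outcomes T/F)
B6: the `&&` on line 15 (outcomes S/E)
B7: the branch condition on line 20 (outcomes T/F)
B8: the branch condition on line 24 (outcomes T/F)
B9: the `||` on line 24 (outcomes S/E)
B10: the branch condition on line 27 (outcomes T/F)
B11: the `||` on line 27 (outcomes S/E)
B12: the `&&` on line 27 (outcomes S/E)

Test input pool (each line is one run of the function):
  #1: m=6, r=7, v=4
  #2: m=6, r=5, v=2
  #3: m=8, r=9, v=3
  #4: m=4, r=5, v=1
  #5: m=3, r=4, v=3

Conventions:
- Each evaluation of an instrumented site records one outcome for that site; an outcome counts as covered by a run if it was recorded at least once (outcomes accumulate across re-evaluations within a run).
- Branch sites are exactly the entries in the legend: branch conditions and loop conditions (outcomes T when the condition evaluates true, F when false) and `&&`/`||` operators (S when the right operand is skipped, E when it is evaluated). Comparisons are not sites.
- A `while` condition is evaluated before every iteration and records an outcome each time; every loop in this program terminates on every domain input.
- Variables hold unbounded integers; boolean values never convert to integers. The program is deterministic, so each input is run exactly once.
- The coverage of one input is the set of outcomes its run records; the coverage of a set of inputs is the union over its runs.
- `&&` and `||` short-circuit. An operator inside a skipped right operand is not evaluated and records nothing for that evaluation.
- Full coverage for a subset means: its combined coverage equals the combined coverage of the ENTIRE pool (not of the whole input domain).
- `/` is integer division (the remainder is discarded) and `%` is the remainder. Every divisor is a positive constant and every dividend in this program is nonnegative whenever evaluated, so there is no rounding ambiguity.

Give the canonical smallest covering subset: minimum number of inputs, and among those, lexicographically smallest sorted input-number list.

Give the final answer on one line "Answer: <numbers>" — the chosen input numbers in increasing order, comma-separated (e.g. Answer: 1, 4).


#1 (m=6, r=7, v=4) -> B1->T, B2->T, B1->T, B2->T, B1->T, B2->T, B1->T, B2->T, B1->F, B4->S, B3->T, B9->S, B8->T, B11->S, ...; covered: B1=T, B1=F, B2=T, B3=T, B4=S, B8=T, B9=S, B10=T, B11=S
#2 (m=6, r=5, v=2) -> B1->T, B2->T, B1->T, B2->T, B1->T, B2->T, B1->T, B2->T, B1->F, B4->S, B3->T, B9->S, B8->T, B11->S, ...; covered: B1=T, B1=F, B2=T, B3=T, B4=S, B8=T, B9=S, B10=T, B11=S
#3 (m=8, r=9, v=3) -> B1->T, B2->F, B1->T, B2->F, B1->T, B2->F, B1->T, B2->F, B1->F, B4->E, B3->F, B6->S, B5->F, B7->F, ...; covered: B1=T, B1=F, B2=F, B3=F, B4=E, B5=F, B6=S, B7=F, B8=F, B9=E, B10=F, B11=E, B12=S
#4 (m=4, r=5, v=1) -> B1->T, B2->F, B1->T, B2->F, B1->T, B2->F, B1->T, B2->F, B1->F, B4->S, B3->T, B9->S, B8->T, B11->S, ...; covered: B1=T, B1=F, B2=F, B3=T, B4=S, B8=T, B9=S, B10=T, B11=S
#5 (m=3, r=4, v=3) -> B1->T, B2->F, B1->T, B2->F, B1->T, B2->F, B1->T, B2->F, B1->F, B4->S, B3->T, B9->S, B8->T, B11->E, ...; covered: B1=T, B1=F, B2=F, B3=T, B4=S, B8=T, B9=S, B10=F, B11=E, B12=S
together the pool reaches 20 outcomes: B1=T, B1=F, B2=T, B2=F, B3=T, B3=F, B4=S, B4=E, B5=F, B6=S, B7=F, B8=T, B8=F, B9=S, B9=E, B10=T, B10=F, B11=S, B11=E, B12=S
every size-1 subset falls short of the 20 outcomes (best: 13/20)
at size 2, {1, 3} reaches all 20 outcomes; every lexicographically earlier size-2 subset fails
Answer: 1, 3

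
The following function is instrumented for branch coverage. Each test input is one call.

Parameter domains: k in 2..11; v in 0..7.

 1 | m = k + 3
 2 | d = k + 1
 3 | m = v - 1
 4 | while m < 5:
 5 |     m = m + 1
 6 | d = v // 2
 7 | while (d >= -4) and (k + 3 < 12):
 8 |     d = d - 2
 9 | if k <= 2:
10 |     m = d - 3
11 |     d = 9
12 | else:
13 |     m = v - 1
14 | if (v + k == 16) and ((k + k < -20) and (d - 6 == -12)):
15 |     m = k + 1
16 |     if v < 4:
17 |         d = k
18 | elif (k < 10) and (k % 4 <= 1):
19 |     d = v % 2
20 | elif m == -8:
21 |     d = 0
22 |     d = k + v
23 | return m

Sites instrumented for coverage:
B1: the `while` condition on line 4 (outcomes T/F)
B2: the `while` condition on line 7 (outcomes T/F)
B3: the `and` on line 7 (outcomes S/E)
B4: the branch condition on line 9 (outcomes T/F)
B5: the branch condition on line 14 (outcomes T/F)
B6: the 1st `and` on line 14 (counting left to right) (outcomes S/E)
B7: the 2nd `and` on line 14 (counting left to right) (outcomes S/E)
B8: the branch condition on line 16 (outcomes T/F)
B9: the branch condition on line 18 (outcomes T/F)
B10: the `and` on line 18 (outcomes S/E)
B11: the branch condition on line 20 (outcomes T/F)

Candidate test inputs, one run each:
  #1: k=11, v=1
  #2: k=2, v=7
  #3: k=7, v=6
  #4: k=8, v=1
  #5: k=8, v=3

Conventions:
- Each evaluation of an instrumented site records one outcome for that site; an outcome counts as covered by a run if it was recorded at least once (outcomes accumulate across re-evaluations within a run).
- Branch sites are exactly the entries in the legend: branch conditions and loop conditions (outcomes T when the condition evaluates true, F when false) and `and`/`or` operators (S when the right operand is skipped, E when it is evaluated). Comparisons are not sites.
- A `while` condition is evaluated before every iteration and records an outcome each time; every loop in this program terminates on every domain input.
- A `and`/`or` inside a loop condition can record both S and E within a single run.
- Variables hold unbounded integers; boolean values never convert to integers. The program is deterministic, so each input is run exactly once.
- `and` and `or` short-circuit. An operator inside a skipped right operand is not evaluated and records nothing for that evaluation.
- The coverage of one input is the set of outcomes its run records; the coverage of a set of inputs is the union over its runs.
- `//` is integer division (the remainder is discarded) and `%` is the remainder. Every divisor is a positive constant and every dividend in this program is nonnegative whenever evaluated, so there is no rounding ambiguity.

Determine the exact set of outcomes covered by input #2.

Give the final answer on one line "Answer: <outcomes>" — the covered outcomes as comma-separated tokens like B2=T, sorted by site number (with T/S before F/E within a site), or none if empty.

Running input #2 (k=2, v=7), event by event:
  B1->F, B3->E, B2->T, B3->E, B2->T, B3->E, B2->T, B3->E, B2->T, B3->S
  B2->F, B4->T, B6->S, B5->F, B10->E, B9->F, B11->T
as a set, this run covers: B1=F, B2=T, B2=F, B3=S, B3=E, B4=T, B5=F, B6=S, B9=F, B10=E, B11=T

Answer: B1=F, B2=T, B2=F, B3=S, B3=E, B4=T, B5=F, B6=S, B9=F, B10=E, B11=T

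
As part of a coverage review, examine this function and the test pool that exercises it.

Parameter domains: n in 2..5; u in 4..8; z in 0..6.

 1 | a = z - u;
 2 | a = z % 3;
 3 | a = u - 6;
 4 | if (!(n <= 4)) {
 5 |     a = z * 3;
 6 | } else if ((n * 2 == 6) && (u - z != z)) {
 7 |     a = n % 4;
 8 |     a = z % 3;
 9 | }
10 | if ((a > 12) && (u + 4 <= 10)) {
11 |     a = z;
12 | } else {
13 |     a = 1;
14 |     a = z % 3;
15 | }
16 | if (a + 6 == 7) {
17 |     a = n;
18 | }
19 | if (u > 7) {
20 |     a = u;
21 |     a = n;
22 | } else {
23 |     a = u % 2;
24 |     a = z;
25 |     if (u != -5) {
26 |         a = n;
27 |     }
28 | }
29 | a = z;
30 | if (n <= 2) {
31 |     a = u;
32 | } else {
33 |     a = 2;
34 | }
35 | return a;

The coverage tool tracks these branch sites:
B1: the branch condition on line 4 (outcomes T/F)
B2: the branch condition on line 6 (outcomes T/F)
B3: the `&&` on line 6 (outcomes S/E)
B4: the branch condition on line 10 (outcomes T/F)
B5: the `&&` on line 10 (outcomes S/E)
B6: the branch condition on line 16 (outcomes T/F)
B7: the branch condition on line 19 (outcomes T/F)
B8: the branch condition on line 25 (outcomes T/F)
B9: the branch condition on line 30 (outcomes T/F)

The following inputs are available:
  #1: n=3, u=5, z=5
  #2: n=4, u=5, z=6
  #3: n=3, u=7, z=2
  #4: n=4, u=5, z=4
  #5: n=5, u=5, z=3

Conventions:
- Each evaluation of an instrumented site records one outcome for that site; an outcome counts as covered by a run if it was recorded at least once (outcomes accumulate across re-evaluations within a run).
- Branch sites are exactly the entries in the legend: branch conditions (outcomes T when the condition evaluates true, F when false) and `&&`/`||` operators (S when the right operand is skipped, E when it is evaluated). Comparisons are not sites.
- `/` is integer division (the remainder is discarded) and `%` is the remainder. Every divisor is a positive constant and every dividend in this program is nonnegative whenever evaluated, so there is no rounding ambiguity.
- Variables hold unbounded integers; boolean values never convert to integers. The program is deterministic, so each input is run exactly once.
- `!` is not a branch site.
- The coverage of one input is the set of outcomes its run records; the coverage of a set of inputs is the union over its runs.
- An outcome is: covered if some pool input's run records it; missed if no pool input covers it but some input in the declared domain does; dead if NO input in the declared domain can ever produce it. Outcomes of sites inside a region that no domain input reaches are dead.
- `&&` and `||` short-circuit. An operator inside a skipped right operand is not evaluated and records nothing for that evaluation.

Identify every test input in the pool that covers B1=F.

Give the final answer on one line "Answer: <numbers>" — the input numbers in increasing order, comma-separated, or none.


input #1 (n=3, u=5, z=5): covers B1=F
input #2 (n=4, u=5, z=6): covers B1=F
input #3 (n=3, u=7, z=2): covers B1=F
input #4 (n=4, u=5, z=4): covers B1=F
input #5 (n=5, u=5, z=3): misses B1=F
Answer: 1, 2, 3, 4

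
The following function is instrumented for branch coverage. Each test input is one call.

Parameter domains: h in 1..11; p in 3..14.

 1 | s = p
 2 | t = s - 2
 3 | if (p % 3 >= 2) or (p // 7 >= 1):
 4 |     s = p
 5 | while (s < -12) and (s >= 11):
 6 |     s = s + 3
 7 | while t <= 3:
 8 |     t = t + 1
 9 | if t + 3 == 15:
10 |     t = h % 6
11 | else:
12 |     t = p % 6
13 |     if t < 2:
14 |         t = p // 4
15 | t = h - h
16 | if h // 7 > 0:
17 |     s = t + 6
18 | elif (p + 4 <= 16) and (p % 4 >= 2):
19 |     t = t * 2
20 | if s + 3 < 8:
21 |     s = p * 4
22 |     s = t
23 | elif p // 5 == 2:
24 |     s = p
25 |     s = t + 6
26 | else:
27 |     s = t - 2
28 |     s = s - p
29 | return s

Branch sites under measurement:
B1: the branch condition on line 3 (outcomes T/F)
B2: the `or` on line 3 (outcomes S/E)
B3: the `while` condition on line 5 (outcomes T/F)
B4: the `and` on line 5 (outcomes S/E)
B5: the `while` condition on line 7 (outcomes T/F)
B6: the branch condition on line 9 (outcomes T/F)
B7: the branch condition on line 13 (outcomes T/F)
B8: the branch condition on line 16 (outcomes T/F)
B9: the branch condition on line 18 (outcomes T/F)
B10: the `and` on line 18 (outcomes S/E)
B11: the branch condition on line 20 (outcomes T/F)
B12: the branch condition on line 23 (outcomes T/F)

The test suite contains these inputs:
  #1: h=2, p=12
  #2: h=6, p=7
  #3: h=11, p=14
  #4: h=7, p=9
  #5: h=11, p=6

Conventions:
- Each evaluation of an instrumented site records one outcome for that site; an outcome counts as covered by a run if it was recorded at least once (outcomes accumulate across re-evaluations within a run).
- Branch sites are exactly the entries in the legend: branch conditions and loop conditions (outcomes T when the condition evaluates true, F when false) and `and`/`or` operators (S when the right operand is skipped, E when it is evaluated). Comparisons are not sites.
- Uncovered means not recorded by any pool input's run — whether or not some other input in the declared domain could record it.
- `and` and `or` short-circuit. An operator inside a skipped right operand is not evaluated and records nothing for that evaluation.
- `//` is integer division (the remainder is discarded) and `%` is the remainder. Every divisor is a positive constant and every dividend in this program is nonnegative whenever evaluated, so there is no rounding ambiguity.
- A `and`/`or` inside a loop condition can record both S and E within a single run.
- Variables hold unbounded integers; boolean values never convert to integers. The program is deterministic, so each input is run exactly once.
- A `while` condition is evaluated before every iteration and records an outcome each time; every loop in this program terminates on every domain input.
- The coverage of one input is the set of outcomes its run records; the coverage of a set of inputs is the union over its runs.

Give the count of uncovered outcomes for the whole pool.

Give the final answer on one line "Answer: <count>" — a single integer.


test 1 (h=2, p=12) hits B1=T, B2=E, B3=F, B4=S, B5=F, B6=F, B7=T, B8=F, B9=F, B10=E, B11=F, B12=T
test 2 (h=6, p=7) hits B1=T, B2=E, B3=F, B4=S, B5=F, B6=F, B7=T, B8=F, B9=T, B10=E, B11=F, B12=F
test 3 (h=11, p=14) hits B1=T, B2=S, B3=F, B4=S, B5=F, B6=T, B8=T, B11=F, B12=T
test 4 (h=7, p=9) hits B1=T, B2=E, B3=F, B4=S, B5=F, B6=F, B7=F, B8=T, B11=F, B12=F
test 5 (h=11, p=6) hits B1=F, B2=E, B3=F, B4=S, B5=F, B6=F, B7=T, B8=T, B11=F, B12=F
union over the pool: B1=T, B1=F, B2=S, B2=E, B3=F, B4=S, B5=F, B6=T, B6=F, B7=T, B7=F, B8=T, B8=F, B9=T, B9=F, B10=E, B11=F, B12=T, B12=F
uncovered (5 of 24): B3=T, B4=E, B5=T, B10=S, B11=T
Answer: 5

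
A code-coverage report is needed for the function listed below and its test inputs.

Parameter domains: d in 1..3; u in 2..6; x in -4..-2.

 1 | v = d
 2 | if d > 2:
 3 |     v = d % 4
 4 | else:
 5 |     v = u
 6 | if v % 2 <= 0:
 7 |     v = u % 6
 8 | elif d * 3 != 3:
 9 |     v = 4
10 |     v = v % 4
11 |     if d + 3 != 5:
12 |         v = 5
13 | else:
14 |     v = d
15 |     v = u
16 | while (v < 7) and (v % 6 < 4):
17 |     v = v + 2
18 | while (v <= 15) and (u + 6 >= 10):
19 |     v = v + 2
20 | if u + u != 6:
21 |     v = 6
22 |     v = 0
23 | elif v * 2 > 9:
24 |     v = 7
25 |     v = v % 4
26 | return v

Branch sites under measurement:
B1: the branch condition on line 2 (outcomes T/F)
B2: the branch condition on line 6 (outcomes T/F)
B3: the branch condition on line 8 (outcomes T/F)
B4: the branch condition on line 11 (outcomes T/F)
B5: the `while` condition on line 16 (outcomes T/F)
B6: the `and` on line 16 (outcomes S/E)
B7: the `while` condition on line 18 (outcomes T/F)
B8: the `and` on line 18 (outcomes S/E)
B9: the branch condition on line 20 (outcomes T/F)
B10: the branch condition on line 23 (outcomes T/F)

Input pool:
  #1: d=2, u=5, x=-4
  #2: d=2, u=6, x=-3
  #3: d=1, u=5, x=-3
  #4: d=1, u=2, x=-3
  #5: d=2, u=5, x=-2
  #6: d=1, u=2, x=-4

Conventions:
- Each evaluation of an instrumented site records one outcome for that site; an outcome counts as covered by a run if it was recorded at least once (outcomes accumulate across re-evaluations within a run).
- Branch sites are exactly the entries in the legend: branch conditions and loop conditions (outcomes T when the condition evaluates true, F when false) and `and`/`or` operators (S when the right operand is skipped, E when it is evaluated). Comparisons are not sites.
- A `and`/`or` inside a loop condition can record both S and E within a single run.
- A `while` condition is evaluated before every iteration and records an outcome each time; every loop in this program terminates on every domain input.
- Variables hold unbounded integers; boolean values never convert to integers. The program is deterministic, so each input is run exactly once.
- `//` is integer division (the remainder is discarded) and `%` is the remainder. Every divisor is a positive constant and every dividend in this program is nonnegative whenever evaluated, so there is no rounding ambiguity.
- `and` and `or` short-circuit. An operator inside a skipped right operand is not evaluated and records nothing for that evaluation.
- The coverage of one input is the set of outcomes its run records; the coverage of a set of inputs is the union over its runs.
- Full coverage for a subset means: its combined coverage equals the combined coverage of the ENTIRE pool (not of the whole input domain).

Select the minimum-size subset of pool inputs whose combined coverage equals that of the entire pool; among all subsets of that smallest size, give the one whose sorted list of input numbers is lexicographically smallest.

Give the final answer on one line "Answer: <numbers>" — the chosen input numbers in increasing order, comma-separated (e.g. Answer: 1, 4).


test 1 (d=2, u=5, x=-4) fires B1->F, B2->F, B3->T, B4->F, B6->E, B5->T, B6->E, B5->T, B6->E, B5->F, B8->E, B7->T, B8->E, B7->T, ...; hits B1=F, B2=F, B3=T, B4=F, B5=T, B5=F, B6=E, B7=T, B7=F, B8=S, B8=E, B9=T
test 2 (d=2, u=6, x=-3) fires B1->F, B2->T, B6->E, B5->T, B6->E, B5->T, B6->E, B5->F, B8->E, B7->T, B8->E, B7->T, B8->E, B7->T, ...; hits B1=F, B2=T, B5=T, B5=F, B6=E, B7=T, B7=F, B8=S, B8=E, B9=T
test 3 (d=1, u=5, x=-3) fires B1->F, B2->F, B3->F, B6->E, B5->F, B8->E, B7->T, B8->E, B7->T, B8->E, B7->T, B8->E, B7->T, B8->E, ...; hits B1=F, B2=F, B3=F, B5=F, B6=E, B7=T, B7=F, B8=S, B8=E, B9=T
test 4 (d=1, u=2, x=-3) fires B1->F, B2->T, B6->E, B5->T, B6->E, B5->F, B8->E, B7->F, B9->T; hits B1=F, B2=T, B5=T, B5=F, B6=E, B7=F, B8=E, B9=T
test 5 (d=2, u=5, x=-2) fires B1->F, B2->F, B3->T, B4->F, B6->E, B5->T, B6->E, B5->T, B6->E, B5->F, B8->E, B7->T, B8->E, B7->T, ...; hits B1=F, B2=F, B3=T, B4=F, B5=T, B5=F, B6=E, B7=T, B7=F, B8=S, B8=E, B9=T
test 6 (d=1, u=2, x=-4) fires B1->F, B2->T, B6->E, B5->T, B6->E, B5->F, B8->E, B7->F, B9->T; hits B1=F, B2=T, B5=T, B5=F, B6=E, B7=F, B8=E, B9=T
union over all inputs: B1=F, B2=T, B2=F, B3=T, B3=F, B4=F, B5=T, B5=F, B6=E, B7=T, B7=F, B8=S, B8=E, B9=T (14 outcomes)
checked all size-1 subsets: none covers 14 outcomes (max 12/14)
checked all size-2 subsets: none covers 14 outcomes (max 13/14)
the canonical winner is {1, 2, 3}: size 3, full 14-outcome coverage, earliest index list among size-3 covers
Answer: 1, 2, 3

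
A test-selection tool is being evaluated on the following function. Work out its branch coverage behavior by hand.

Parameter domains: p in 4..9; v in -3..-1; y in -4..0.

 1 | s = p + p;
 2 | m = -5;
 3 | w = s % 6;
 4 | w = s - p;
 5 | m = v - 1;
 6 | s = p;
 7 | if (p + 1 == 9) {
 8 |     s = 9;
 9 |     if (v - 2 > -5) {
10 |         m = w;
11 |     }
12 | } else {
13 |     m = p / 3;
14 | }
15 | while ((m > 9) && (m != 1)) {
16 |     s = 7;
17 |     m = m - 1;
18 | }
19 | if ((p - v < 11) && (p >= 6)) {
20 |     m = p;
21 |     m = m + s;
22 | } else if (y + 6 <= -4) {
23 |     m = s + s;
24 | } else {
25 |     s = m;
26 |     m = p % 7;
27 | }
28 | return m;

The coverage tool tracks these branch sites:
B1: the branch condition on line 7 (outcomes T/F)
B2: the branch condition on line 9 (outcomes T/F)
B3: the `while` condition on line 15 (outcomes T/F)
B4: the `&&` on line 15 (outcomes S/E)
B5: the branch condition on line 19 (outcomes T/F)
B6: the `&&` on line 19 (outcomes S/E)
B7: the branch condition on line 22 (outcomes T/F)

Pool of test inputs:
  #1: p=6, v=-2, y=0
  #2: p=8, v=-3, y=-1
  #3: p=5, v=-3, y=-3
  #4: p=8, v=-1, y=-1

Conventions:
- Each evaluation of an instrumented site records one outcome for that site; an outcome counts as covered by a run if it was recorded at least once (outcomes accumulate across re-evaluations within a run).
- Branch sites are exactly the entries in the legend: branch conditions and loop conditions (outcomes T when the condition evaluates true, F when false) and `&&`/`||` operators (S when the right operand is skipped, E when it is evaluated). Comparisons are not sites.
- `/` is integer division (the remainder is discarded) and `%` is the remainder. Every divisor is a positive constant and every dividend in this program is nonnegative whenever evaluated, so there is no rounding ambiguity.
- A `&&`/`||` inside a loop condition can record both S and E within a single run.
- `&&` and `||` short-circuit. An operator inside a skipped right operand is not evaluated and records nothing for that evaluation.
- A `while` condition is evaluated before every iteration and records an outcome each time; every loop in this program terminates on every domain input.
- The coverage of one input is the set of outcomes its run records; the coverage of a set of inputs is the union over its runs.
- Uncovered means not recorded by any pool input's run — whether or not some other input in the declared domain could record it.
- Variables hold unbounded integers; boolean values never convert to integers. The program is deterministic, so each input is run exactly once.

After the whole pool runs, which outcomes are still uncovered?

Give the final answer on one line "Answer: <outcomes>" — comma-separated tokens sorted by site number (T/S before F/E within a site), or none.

test 1 (p=6, v=-2, y=0) fires B1->F, B4->S, B3->F, B6->E, B5->T; hits B1=F, B3=F, B4=S, B5=T, B6=E
test 2 (p=8, v=-3, y=-1) fires B1->T, B2->F, B4->S, B3->F, B6->S, B5->F, B7->F; hits B1=T, B2=F, B3=F, B4=S, B5=F, B6=S, B7=F
test 3 (p=5, v=-3, y=-3) fires B1->F, B4->S, B3->F, B6->E, B5->F, B7->F; hits B1=F, B3=F, B4=S, B5=F, B6=E, B7=F
test 4 (p=8, v=-1, y=-1) fires B1->T, B2->T, B4->S, B3->F, B6->E, B5->T; hits B1=T, B2=T, B3=F, B4=S, B5=T, B6=E
union over the pool: B1=T, B1=F, B2=T, B2=F, B3=F, B4=S, B5=T, B5=F, B6=S, B6=E, B7=F
uncovered (3 of 14): B3=T, B4=E, B7=T

Answer: B3=T, B4=E, B7=T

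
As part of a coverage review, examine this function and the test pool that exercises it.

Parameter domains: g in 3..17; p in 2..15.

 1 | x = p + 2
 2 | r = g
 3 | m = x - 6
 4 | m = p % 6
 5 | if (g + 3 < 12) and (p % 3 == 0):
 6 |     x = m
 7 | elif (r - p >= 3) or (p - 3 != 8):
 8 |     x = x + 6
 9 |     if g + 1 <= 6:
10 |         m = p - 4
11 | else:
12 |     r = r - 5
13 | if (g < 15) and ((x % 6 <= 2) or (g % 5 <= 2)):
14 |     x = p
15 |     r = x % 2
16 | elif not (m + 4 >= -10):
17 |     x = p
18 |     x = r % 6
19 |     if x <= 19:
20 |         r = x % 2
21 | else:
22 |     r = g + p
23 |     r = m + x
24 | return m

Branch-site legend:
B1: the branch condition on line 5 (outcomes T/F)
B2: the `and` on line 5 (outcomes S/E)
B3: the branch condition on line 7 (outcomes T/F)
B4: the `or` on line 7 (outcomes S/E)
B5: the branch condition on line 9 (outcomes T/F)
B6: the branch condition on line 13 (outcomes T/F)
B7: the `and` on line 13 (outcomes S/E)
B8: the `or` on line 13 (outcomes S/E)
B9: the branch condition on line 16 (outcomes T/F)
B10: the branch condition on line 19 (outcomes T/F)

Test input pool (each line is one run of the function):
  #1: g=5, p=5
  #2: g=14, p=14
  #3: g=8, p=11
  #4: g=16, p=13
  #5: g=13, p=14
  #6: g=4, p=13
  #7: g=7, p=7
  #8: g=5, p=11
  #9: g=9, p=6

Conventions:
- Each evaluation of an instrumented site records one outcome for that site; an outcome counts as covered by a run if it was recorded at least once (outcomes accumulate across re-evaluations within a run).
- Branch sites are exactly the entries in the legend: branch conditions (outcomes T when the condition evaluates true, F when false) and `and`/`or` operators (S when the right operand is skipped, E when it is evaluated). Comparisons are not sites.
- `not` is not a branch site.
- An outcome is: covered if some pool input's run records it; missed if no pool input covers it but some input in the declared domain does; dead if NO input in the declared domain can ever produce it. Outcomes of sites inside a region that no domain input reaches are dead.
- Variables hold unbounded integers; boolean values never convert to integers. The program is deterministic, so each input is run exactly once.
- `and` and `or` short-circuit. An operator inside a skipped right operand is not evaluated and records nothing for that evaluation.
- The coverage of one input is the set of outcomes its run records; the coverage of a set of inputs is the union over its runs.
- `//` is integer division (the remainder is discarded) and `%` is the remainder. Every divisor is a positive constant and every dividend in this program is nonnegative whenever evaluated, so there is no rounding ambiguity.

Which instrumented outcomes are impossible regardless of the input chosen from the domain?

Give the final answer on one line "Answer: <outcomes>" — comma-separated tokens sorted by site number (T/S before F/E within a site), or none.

exhaustive pass over the 210-input domain:
  B9=T: no domain input ever produces it -> dead
  B10=T: no domain input ever produces it -> dead
  B10=F: no domain input ever produces it -> dead
  reachable outcomes have witnesses, e.g. B1=T (e.g. g=3, p=3), B1=F (e.g. g=3, p=2), B2=S (e.g. g=9, p=2), B2=E (e.g. g=3, p=2)

Answer: B9=T, B10=T, B10=F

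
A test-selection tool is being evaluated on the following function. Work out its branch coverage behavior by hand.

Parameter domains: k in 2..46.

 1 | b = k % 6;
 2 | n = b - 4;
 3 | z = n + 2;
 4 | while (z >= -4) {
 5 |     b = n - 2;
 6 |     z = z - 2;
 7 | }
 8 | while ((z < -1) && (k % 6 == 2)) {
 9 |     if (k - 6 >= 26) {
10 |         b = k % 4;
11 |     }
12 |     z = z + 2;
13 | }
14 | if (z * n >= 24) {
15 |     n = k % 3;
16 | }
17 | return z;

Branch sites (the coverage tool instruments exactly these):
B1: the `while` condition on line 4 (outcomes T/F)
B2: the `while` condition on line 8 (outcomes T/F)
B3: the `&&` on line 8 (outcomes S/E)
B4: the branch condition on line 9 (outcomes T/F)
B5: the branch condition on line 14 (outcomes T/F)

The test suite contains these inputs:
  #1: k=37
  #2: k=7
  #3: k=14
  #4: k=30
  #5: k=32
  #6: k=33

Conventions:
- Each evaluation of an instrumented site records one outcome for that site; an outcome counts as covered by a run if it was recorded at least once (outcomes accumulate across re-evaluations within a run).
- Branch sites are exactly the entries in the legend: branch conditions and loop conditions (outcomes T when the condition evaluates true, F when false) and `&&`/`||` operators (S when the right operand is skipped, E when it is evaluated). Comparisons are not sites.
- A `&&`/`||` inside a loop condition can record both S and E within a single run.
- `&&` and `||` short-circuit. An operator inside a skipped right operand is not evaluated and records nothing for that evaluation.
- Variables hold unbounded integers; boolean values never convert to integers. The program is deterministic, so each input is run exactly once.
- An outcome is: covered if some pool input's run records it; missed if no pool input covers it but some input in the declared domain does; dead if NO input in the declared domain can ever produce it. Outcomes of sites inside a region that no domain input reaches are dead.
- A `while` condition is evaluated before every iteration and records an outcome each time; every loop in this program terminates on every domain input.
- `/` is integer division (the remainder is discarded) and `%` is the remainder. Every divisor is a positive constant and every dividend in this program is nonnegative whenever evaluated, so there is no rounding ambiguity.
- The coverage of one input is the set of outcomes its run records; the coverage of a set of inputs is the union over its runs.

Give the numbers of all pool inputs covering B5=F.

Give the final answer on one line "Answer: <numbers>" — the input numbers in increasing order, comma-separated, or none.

input #1 (k=37): records B5=F
input #2 (k=7): records B5=F
input #3 (k=14): records B5=F
input #4 (k=30): does not record B5=F
input #5 (k=32): records B5=F
input #6 (k=33): records B5=F

Answer: 1, 2, 3, 5, 6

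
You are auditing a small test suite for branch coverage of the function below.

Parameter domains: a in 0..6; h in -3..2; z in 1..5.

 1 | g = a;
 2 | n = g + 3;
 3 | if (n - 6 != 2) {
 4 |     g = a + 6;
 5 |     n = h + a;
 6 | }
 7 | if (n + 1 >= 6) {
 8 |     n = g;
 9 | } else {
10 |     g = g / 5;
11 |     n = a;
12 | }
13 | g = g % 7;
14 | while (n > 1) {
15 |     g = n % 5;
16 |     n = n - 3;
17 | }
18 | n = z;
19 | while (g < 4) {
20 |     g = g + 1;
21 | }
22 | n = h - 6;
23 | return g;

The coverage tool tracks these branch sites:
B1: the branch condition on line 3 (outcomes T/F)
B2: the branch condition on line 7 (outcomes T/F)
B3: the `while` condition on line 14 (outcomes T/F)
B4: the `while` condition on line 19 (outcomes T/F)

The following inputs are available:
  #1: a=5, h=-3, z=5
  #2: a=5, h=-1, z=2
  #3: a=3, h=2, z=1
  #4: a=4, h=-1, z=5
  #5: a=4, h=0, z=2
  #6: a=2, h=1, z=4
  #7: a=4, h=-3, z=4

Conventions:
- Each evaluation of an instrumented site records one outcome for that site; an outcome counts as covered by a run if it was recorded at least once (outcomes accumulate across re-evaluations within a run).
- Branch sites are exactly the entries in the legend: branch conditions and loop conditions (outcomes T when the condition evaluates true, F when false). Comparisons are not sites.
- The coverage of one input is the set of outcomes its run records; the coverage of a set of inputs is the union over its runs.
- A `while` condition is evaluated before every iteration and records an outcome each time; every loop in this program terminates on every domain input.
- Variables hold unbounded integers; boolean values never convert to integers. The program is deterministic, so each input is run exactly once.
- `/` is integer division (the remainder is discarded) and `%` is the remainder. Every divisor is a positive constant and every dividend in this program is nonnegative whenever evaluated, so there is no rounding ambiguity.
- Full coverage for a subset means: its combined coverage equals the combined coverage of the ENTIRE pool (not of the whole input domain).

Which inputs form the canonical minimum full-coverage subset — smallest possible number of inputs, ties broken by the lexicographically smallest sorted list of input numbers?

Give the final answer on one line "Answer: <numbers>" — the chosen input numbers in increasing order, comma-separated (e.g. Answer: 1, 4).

input #1 (a=5, h=-3, z=5): events B1->F, B2->T, B3->T, B3->T, B3->F, B4->T, B4->T, B4->F; covers B1=F, B2=T, B3=T, B3=F, B4=T, B4=F
input #2 (a=5, h=-1, z=2): events B1->F, B2->T, B3->T, B3->T, B3->F, B4->T, B4->T, B4->F; covers B1=F, B2=T, B3=T, B3=F, B4=T, B4=F
input #3 (a=3, h=2, z=1): events B1->T, B2->T, B3->T, B3->T, B3->T, B3->F, B4->T, B4->F; covers B1=T, B2=T, B3=T, B3=F, B4=T, B4=F
input #4 (a=4, h=-1, z=5): events B1->T, B2->F, B3->T, B3->F, B4->F; covers B1=T, B2=F, B3=T, B3=F, B4=F
input #5 (a=4, h=0, z=2): events B1->T, B2->F, B3->T, B3->F, B4->F; covers B1=T, B2=F, B3=T, B3=F, B4=F
input #6 (a=2, h=1, z=4): events B1->T, B2->F, B3->T, B3->F, B4->T, B4->T, B4->F; covers B1=T, B2=F, B3=T, B3=F, B4=T, B4=F
input #7 (a=4, h=-3, z=4): events B1->T, B2->F, B3->T, B3->F, B4->F; covers B1=T, B2=F, B3=T, B3=F, B4=F
together the pool reaches 8 outcomes: B1=T, B1=F, B2=T, B2=F, B3=T, B3=F, B4=T, B4=F
no size-1 subset reaches all 8 outcomes (best union: 6/8)
the canonical winner is {1, 4}: size 2, full 8-outcome coverage, earliest index list among size-2 covers

Answer: 1, 4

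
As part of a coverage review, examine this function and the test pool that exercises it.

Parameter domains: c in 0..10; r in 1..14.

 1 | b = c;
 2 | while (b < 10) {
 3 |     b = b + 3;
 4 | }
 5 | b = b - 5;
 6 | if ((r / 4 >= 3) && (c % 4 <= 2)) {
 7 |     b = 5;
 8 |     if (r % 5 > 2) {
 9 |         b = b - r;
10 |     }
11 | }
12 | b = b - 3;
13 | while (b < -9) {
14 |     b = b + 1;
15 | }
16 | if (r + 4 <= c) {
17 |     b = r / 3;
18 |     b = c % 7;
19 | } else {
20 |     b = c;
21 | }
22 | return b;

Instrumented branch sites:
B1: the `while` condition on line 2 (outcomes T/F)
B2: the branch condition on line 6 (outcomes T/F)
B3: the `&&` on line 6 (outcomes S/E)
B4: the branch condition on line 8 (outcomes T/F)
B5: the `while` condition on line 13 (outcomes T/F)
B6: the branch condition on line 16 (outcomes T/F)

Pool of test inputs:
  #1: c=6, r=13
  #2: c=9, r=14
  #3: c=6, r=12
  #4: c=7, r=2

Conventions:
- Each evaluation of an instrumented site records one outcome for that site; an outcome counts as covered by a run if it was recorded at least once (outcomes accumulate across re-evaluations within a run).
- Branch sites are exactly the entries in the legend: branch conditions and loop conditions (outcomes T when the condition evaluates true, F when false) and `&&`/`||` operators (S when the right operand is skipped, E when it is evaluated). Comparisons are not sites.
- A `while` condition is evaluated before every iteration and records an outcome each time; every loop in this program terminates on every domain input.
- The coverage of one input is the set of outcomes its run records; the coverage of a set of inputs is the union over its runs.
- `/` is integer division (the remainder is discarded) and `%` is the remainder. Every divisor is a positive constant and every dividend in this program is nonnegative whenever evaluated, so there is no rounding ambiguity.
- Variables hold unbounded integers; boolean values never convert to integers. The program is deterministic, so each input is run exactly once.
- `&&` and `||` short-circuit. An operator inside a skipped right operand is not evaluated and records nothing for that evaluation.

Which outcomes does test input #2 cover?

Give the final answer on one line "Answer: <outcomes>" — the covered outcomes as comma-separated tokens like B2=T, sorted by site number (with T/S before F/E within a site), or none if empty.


Simulating input #2 (c=9, r=14) step by step:
  B1->T, B1->F, B3->E, B2->T, B4->T, B5->T, B5->T, B5->T, B5->F, B6->F
collecting distinct outcomes: B1=T, B1=F, B2=T, B3=E, B4=T, B5=T, B5=F, B6=F
Answer: B1=T, B1=F, B2=T, B3=E, B4=T, B5=T, B5=F, B6=F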